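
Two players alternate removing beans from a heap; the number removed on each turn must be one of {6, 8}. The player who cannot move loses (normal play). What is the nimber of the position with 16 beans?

n :  0  1  2  3  4  5  6  7  8  9 10 11 12 13 14 15 16
G :  0  0  0  0  0  0  1  1  1  1  1  1  2  2  0  0  0

0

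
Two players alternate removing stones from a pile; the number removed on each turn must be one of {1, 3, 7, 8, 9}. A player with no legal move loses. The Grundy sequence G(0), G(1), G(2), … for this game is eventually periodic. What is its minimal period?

16

n :  0  1  2  3  4  5  6  7  8  9 10 11 12 13 14 15 16 17 18 19 20 21 22 23 24 25 26 27 28 29 30 31 32 33
G :  0  1  0  1  0  1  0  1  2  3  2  3  2  3  2  3  0  1  0  1  0  1  0  1  2  3  2  3  2  3  2  3  0  1
G(n+16) = G(n) holds for n = 0,…,8 (a full window of length max(S) = 9), so the sequence is purely periodic with period 16.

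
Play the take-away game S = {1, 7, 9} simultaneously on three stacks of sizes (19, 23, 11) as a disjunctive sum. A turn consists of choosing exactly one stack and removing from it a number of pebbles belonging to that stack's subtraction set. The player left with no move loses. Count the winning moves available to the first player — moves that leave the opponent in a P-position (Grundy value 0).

All stacks use S = {1, 7, 9}:
n :  0  1  2  3  4  5  6  7  8  9 10 11 12 13 14 15 16 17 18 19 20 21 22 23
G :  0  1  0  1  0  1  0  1  0  1  0  1  0  1  0  1  0  1  0  1  0  1  0  1
Stack A: G(19) = 1.
Stack B: G(23) = 1.
Stack C: G(11) = 1.
Combined Grundy value = 1 ⊕ 1 ⊕ 1 = 1.
A winning move leaves total XOR = 0, i.e. changes one component's Grundy value g to g ⊕ X where X is the current total.
Stack A: need g' = 1⊕1 = 0. Options: 19−1→G=0, 19−7→G=0, 19−9→G=0. Hits: 3.
Stack B: need g' = 1⊕1 = 0. Options: 23−1→G=0, 23−7→G=0, 23−9→G=0. Hits: 3.
Stack C: need g' = 1⊕1 = 0. Options: 11−1→G=0, 11−7→G=0, 11−9→G=0. Hits: 3.

9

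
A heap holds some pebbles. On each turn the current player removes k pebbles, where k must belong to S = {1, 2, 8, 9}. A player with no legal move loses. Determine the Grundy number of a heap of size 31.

n :  0  1  2  3  4  5  6  7  8  9 10 11 12 13 14 15 16 17 18 19 20 21 22 23 24 25 26 27 28 29 30 31
G :  0  1  2  0  1  2  0  1  2  3  0  1  2  0  1  2  0  1  2  3  0  1  2  0  1  2  0  1  2  3  0  1

1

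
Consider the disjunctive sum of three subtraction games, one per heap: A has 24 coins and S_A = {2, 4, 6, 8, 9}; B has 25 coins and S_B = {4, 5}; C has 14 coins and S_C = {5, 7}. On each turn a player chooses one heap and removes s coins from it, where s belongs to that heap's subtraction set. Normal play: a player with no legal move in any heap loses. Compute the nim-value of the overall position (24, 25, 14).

0

Heap A, S = {2, 4, 6, 8, 9}:
G(0) = 0
G(1) = mex{} = 0
G(2) = mex{0} = 1
G(3) = mex{0} = 1
G(4) = mex{1,0} = 2
G(5) = mex{1,0} = 2
G(6) = mex{2,1,0} = 3
G(7) = mex{2,1,0} = 3
G(8) = mex{3,2,1,0} = 4
G(9) = mex{3,2,1,0,0} = 4
G(10) = mex{4,3,2,1,0} = 5
G(11) = mex{4,3,2,1,1} = 0
G(12) = mex{5,4,3,2,1} = 0
G(13) = mex{0,4,3,2,2} = 1
G(14) = mex{0,5,4,3,2} = 1
G(15) = mex{1,0,4,3,3} = 2
G(16) = mex{1,0,5,4,3} = 2
G(17) = mex{2,1,0,4,4} = 3
G(18) = mex{2,1,0,5,4} = 3
G(19) = mex{3,2,1,0,5} = 4
G(20) = mex{3,2,1,0,0} = 4
G(21) = mex{4,3,2,1,0} = 5
G(22) = mex{4,3,2,1,1} = 0
G(23) = mex{5,4,3,2,1} = 0
G(24) = mex{0,4,3,2,2} = 1
G_A(24) = 1.
Heap B, S = {4, 5}:
n :  0  1  2  3  4  5  6  7  8  9 10 11 12 13 14 15 16 17 18 19 20 21 22 23 24 25
G :  0  0  0  0  1  1  1  1  2  0  0  0  0  1  1  1  1  2  0  0  0  0  1  1  1  1
G_B(25) = 1.
Heap C, S = {5, 7}:
G(0) = 0
G(1) = mex{} = 0
G(2) = mex{} = 0
G(3) = mex{} = 0
G(4) = mex{} = 0
G(5) = mex{0} = 1
G(6) = mex{0} = 1
G(7) = mex{0,0} = 1
G(8) = mex{0,0} = 1
G(9) = mex{0,0} = 1
G(10) = mex{1,0} = 2
G(11) = mex{1,0} = 2
G(12) = mex{1,1} = 0
G(13) = mex{1,1} = 0
G(14) = mex{1,1} = 0
G_C(14) = 0.
Combined Grundy value = 1 ⊕ 1 ⊕ 0 = 0.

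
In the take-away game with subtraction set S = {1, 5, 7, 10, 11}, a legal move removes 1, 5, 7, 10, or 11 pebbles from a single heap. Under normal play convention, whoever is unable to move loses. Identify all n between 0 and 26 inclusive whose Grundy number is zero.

G(0) = 0
G(1) = mex{0} = 1
G(2) = mex{1} = 0
G(3) = mex{0} = 1
G(4) = mex{1} = 0
G(5) = mex{0,0} = 1
G(6) = mex{1,1} = 0
G(7) = mex{0,0,0} = 1
G(8) = mex{1,1,1} = 0
G(9) = mex{0,0,0} = 1
G(10) = mex{1,1,1,0} = 2
G(11) = mex{2,0,0,1,0} = 3
G(12) = mex{3,1,1,0,1} = 2
G(13) = mex{2,0,0,1,0} = 3
G(14) = mex{3,1,1,0,1} = 2
G(15) = mex{2,2,0,1,0} = 3
G(16) = mex{3,3,1,0,1} = 2
G(17) = mex{2,2,2,1,0} = 3
G(18) = mex{3,3,3,0,1} = 2
G(19) = mex{2,2,2,1,0} = 3
G(20) = mex{3,3,3,2,1} = 0
G(21) = mex{0,2,2,3,2} = 1
G(22) = mex{1,3,3,2,3} = 0
G(23) = mex{0,2,2,3,2} = 1
G(24) = mex{1,3,3,2,3} = 0
G(25) = mex{0,0,2,3,2} = 1
G(26) = mex{1,1,3,2,3} = 0
P-positions are exactly the n with G(n) = 0.

0, 2, 4, 6, 8, 20, 22, 24, 26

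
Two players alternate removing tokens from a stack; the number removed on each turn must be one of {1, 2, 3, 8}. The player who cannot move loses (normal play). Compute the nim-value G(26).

4

G(0) = 0
G(1) = mex{0} = 1
G(2) = mex{1,0} = 2
G(3) = mex{2,1,0} = 3
G(4) = mex{3,2,1} = 0
G(5) = mex{0,3,2} = 1
G(6) = mex{1,0,3} = 2
G(7) = mex{2,1,0} = 3
G(8) = mex{3,2,1,0} = 4
G(9) = mex{4,3,2,1} = 0
G(10) = mex{0,4,3,2} = 1
G(11) = mex{1,0,4,3} = 2
G(12) = mex{2,1,0,0} = 3
G(13) = mex{3,2,1,1} = 0
G(14) = mex{0,3,2,2} = 1
G(15) = mex{1,0,3,3} = 2
G(16) = mex{2,1,0,4} = 3
G(17) = mex{3,2,1,0} = 4
G(18) = mex{4,3,2,1} = 0
G(19) = mex{0,4,3,2} = 1
G(20) = mex{1,0,4,3} = 2
G(21) = mex{2,1,0,0} = 3
G(22) = mex{3,2,1,1} = 0
G(23) = mex{0,3,2,2} = 1
G(24) = mex{1,0,3,3} = 2
G(25) = mex{2,1,0,4} = 3
G(26) = mex{3,2,1,0} = 4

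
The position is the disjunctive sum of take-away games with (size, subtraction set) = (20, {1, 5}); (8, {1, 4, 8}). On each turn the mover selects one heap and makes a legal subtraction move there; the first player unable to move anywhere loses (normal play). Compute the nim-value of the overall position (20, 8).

Heap A, S = {1, 5}:
G(0) = 0
G(1) = mex{0} = 1
G(2) = mex{1} = 0
G(3) = mex{0} = 1
G(4) = mex{1} = 0
G(5) = mex{0,0} = 1
G(6) = mex{1,1} = 0
G(7) = mex{0,0} = 1
G(8) = mex{1,1} = 0
G(9) = mex{0,0} = 1
G(10) = mex{1,1} = 0
G(11) = mex{0,0} = 1
G(12) = mex{1,1} = 0
G(13) = mex{0,0} = 1
G(14) = mex{1,1} = 0
G(15) = mex{0,0} = 1
G(16) = mex{1,1} = 0
G(17) = mex{0,0} = 1
G(18) = mex{1,1} = 0
G(19) = mex{0,0} = 1
G(20) = mex{1,1} = 0
G_A(20) = 0.
Heap B, S = {1, 4, 8}:
n : 0 1 2 3 4 5 6 7 8
G : 0 1 0 1 2 0 1 0 1
G_B(8) = 1.
Combined Grundy value = 0 ⊕ 1 = 1.

1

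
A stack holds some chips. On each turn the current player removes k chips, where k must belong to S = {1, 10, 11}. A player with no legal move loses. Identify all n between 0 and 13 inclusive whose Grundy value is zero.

G(0) = 0
G(1) = mex{0} = 1
G(2) = mex{1} = 0
G(3) = mex{0} = 1
G(4) = mex{1} = 0
G(5) = mex{0} = 1
G(6) = mex{1} = 0
G(7) = mex{0} = 1
G(8) = mex{1} = 0
G(9) = mex{0} = 1
G(10) = mex{1,0} = 2
G(11) = mex{2,1,0} = 3
G(12) = mex{3,0,1} = 2
G(13) = mex{2,1,0} = 3
P-positions are exactly the n with G(n) = 0.

0, 2, 4, 6, 8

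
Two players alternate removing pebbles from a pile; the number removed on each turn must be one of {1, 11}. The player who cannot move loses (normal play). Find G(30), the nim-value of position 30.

G(0) = 0
G(1) = mex{0} = 1
G(2) = mex{1} = 0
G(3) = mex{0} = 1
G(4) = mex{1} = 0
G(5) = mex{0} = 1
G(6) = mex{1} = 0
G(7) = mex{0} = 1
G(8) = mex{1} = 0
G(9) = mex{0} = 1
G(10) = mex{1} = 0
G(11) = mex{0,0} = 1
G(12) = mex{1,1} = 0
G(13) = mex{0,0} = 1
G(14) = mex{1,1} = 0
G(15) = mex{0,0} = 1
G(16) = mex{1,1} = 0
G(17) = mex{0,0} = 1
G(18) = mex{1,1} = 0
G(19) = mex{0,0} = 1
G(20) = mex{1,1} = 0
G(21) = mex{0,0} = 1
G(22) = mex{1,1} = 0
G(23) = mex{0,0} = 1
G(24) = mex{1,1} = 0
G(25) = mex{0,0} = 1
G(26) = mex{1,1} = 0
G(27) = mex{0,0} = 1
G(28) = mex{1,1} = 0
G(29) = mex{0,0} = 1
G(30) = mex{1,1} = 0

0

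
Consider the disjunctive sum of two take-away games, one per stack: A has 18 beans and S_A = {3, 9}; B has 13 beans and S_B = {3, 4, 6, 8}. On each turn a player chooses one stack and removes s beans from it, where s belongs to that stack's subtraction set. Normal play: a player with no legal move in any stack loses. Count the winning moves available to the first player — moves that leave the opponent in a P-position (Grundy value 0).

0

Stack A, S = {3, 9}:
n :  0  1  2  3  4  5  6  7  8  9 10 11 12 13 14 15 16 17 18
G :  0  0  0  1  1  1  0  0  0  1  1  1  0  0  0  1  1  1  0
G_A(18) = 0.
Stack B, S = {3, 4, 6, 8}:
G(0) = 0
G(1) = mex{} = 0
G(2) = mex{} = 0
G(3) = mex{0} = 1
G(4) = mex{0,0} = 1
G(5) = mex{0,0} = 1
G(6) = mex{1,0,0} = 2
G(7) = mex{1,1,0} = 2
G(8) = mex{1,1,0,0} = 2
G(9) = mex{2,1,1,0} = 3
G(10) = mex{2,2,1,0} = 3
G(11) = mex{2,2,1,1} = 0
G(12) = mex{3,2,2,1} = 0
G(13) = mex{3,3,2,1} = 0
G_B(13) = 0.
Combined Grundy value = 0 ⊕ 0 = 0.
A winning move leaves total XOR = 0, i.e. changes one component's Grundy value g to g ⊕ X where X is the current total.
Stack A: target g' = 0⊕0 = 0, but every legal move changes the Grundy value (mex property), so 0 moves.
Stack B: target g' = 0⊕0 = 0, but every legal move changes the Grundy value (mex property), so 0 moves.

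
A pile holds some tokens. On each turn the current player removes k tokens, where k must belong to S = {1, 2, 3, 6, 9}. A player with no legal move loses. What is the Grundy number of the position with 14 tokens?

2

G(0) = 0
G(1) = mex{0} = 1
G(2) = mex{1,0} = 2
G(3) = mex{2,1,0} = 3
G(4) = mex{3,2,1} = 0
G(5) = mex{0,3,2} = 1
G(6) = mex{1,0,3,0} = 2
G(7) = mex{2,1,0,1} = 3
G(8) = mex{3,2,1,2} = 0
G(9) = mex{0,3,2,3,0} = 1
G(10) = mex{1,0,3,0,1} = 2
G(11) = mex{2,1,0,1,2} = 3
G(12) = mex{3,2,1,2,3} = 0
G(13) = mex{0,3,2,3,0} = 1
G(14) = mex{1,0,3,0,1} = 2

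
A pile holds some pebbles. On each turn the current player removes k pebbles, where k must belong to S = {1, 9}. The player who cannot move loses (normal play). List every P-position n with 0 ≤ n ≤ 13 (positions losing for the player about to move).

0, 2, 4, 6, 8, 10, 12

G(0) = 0
G(1) = mex{0} = 1
G(2) = mex{1} = 0
G(3) = mex{0} = 1
G(4) = mex{1} = 0
G(5) = mex{0} = 1
G(6) = mex{1} = 0
G(7) = mex{0} = 1
G(8) = mex{1} = 0
G(9) = mex{0,0} = 1
G(10) = mex{1,1} = 0
G(11) = mex{0,0} = 1
G(12) = mex{1,1} = 0
G(13) = mex{0,0} = 1
P-positions are exactly the n with G(n) = 0.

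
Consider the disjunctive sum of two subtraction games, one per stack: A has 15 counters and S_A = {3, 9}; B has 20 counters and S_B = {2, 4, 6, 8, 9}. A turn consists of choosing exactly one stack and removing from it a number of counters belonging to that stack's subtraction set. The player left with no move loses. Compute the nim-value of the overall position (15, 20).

Stack A, S = {3, 9}:
G(0) = 0
G(1) = mex{} = 0
G(2) = mex{} = 0
G(3) = mex{0} = 1
G(4) = mex{0} = 1
G(5) = mex{0} = 1
G(6) = mex{1} = 0
G(7) = mex{1} = 0
G(8) = mex{1} = 0
G(9) = mex{0,0} = 1
G(10) = mex{0,0} = 1
G(11) = mex{0,0} = 1
G(12) = mex{1,1} = 0
G(13) = mex{1,1} = 0
G(14) = mex{1,1} = 0
G(15) = mex{0,0} = 1
G_A(15) = 1.
Stack B, S = {2, 4, 6, 8, 9}:
G(0) = 0
G(1) = mex{} = 0
G(2) = mex{0} = 1
G(3) = mex{0} = 1
G(4) = mex{1,0} = 2
G(5) = mex{1,0} = 2
G(6) = mex{2,1,0} = 3
G(7) = mex{2,1,0} = 3
G(8) = mex{3,2,1,0} = 4
G(9) = mex{3,2,1,0,0} = 4
G(10) = mex{4,3,2,1,0} = 5
G(11) = mex{4,3,2,1,1} = 0
G(12) = mex{5,4,3,2,1} = 0
G(13) = mex{0,4,3,2,2} = 1
G(14) = mex{0,5,4,3,2} = 1
G(15) = mex{1,0,4,3,3} = 2
G(16) = mex{1,0,5,4,3} = 2
G(17) = mex{2,1,0,4,4} = 3
G(18) = mex{2,1,0,5,4} = 3
G(19) = mex{3,2,1,0,5} = 4
G(20) = mex{3,2,1,0,0} = 4
G_B(20) = 4.
Combined Grundy value = 1 ⊕ 4 = 5.

5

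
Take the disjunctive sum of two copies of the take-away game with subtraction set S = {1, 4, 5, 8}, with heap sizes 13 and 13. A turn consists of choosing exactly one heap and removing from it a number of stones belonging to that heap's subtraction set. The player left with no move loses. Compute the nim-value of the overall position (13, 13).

All heaps use S = {1, 4, 5, 8}:
G(0) = 0
G(1) = mex{0} = 1
G(2) = mex{1} = 0
G(3) = mex{0} = 1
G(4) = mex{1,0} = 2
G(5) = mex{2,1,0} = 3
G(6) = mex{3,0,1} = 2
G(7) = mex{2,1,0} = 3
G(8) = mex{3,2,1,0} = 4
G(9) = mex{4,3,2,1} = 0
G(10) = mex{0,2,3,0} = 1
G(11) = mex{1,3,2,1} = 0
G(12) = mex{0,4,3,2} = 1
G(13) = mex{1,0,4,3} = 2
Heap A: G(13) = 2.
Heap B: G(13) = 2.
Combined Grundy value = 2 ⊕ 2 = 0.

0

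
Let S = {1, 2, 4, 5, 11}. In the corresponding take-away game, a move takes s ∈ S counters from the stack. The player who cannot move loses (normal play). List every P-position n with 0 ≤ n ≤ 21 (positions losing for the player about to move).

n :  0  1  2  3  4  5  6  7  8  9 10 11 12 13 14 15 16 17 18 19 20 21
G :  0  1  2  0  1  2  0  1  2  0  1  2  0  1  2  0  1  2  0  1  2  0
P-positions are exactly the n with G(n) = 0.

0, 3, 6, 9, 12, 15, 18, 21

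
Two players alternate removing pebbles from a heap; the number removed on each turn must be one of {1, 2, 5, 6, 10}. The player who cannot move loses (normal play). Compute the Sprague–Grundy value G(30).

1

G(0) = 0
G(1) = mex{0} = 1
G(2) = mex{1,0} = 2
G(3) = mex{2,1} = 0
G(4) = mex{0,2} = 1
G(5) = mex{1,0,0} = 2
G(6) = mex{2,1,1,0} = 3
G(7) = mex{3,2,2,1} = 0
G(8) = mex{0,3,0,2} = 1
G(9) = mex{1,0,1,0} = 2
G(10) = mex{2,1,2,1,0} = 3
G(11) = mex{3,2,3,2,1} = 0
G(12) = mex{0,3,0,3,2} = 1
G(13) = mex{1,0,1,0,0} = 2
G(14) = mex{2,1,2,1,1} = 0
G(15) = mex{0,2,3,2,2} = 1
G(16) = mex{1,0,0,3,3} = 2
G(17) = mex{2,1,1,0,0} = 3
G(18) = mex{3,2,2,1,1} = 0
G(19) = mex{0,3,0,2,2} = 1
G(20) = mex{1,0,1,0,3} = 2
G(21) = mex{2,1,2,1,0} = 3
G(22) = mex{3,2,3,2,1} = 0
G(23) = mex{0,3,0,3,2} = 1
G(24) = mex{1,0,1,0,0} = 2
G(25) = mex{2,1,2,1,1} = 0
G(26) = mex{0,2,3,2,2} = 1
G(27) = mex{1,0,0,3,3} = 2
G(28) = mex{2,1,1,0,0} = 3
G(29) = mex{3,2,2,1,1} = 0
G(30) = mex{0,3,0,2,2} = 1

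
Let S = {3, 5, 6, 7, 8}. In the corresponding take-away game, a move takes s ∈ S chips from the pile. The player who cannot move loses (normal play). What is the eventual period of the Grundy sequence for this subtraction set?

11

G(0) = 0
G(1) = mex{} = 0
G(2) = mex{} = 0
G(3) = mex{0} = 1
G(4) = mex{0} = 1
G(5) = mex{0,0} = 1
G(6) = mex{1,0,0} = 2
G(7) = mex{1,0,0,0} = 2
G(8) = mex{1,1,0,0,0} = 2
G(9) = mex{2,1,1,0,0} = 3
G(10) = mex{2,1,1,1,0} = 3
G(11) = mex{2,2,1,1,1} = 0
G(12) = mex{3,2,2,1,1} = 0
G(13) = mex{3,2,2,2,1} = 0
G(14) = mex{0,3,2,2,2} = 1
G(15) = mex{0,3,3,2,2} = 1
G(16) = mex{0,0,3,3,2} = 1
G(17) = mex{1,0,0,3,3} = 2
G(18) = mex{1,0,0,0,3} = 2
G(19) = mex{1,1,0,0,0} = 2
G(20) = mex{2,1,1,0,0} = 3
G(21) = mex{2,1,1,1,0} = 3
G(22) = mex{2,2,1,1,1} = 0
G(23) = mex{3,2,2,1,1} = 0
G(n+11) = G(n) holds for n = 0,…,7 (a full window of length max(S) = 8), so the sequence is purely periodic with period 11.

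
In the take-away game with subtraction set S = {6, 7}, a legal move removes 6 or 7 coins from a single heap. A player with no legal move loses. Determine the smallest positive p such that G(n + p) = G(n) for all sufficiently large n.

13

G(0) = 0
G(1) = mex{} = 0
G(2) = mex{} = 0
G(3) = mex{} = 0
G(4) = mex{} = 0
G(5) = mex{} = 0
G(6) = mex{0} = 1
G(7) = mex{0,0} = 1
G(8) = mex{0,0} = 1
G(9) = mex{0,0} = 1
G(10) = mex{0,0} = 1
G(11) = mex{0,0} = 1
G(12) = mex{1,0} = 2
G(13) = mex{1,1} = 0
G(14) = mex{1,1} = 0
G(15) = mex{1,1} = 0
G(16) = mex{1,1} = 0
G(17) = mex{1,1} = 0
G(18) = mex{2,1} = 0
G(19) = mex{0,2} = 1
G(20) = mex{0,0} = 1
G(21) = mex{0,0} = 1
G(22) = mex{0,0} = 1
G(23) = mex{0,0} = 1
G(24) = mex{0,0} = 1
G(25) = mex{1,0} = 2
G(26) = mex{1,1} = 0
G(27) = mex{1,1} = 0
G(n+13) = G(n) holds for n = 0,…,6 (a full window of length max(S) = 7), so the sequence is purely periodic with period 13.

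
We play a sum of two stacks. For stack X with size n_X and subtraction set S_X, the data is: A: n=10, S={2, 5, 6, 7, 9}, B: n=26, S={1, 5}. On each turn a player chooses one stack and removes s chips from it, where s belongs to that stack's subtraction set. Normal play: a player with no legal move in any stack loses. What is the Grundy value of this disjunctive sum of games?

3

Stack A, S = {2, 5, 6, 7, 9}:
G(0) = 0
G(1) = mex{} = 0
G(2) = mex{0} = 1
G(3) = mex{0} = 1
G(4) = mex{1} = 0
G(5) = mex{1,0} = 2
G(6) = mex{0,0,0} = 1
G(7) = mex{2,1,0,0} = 3
G(8) = mex{1,1,1,0} = 2
G(9) = mex{3,0,1,1,0} = 2
G(10) = mex{2,2,0,1,0} = 3
G_A(10) = 3.
Stack B, S = {1, 5}:
G(0) = 0
G(1) = mex{0} = 1
G(2) = mex{1} = 0
G(3) = mex{0} = 1
G(4) = mex{1} = 0
G(5) = mex{0,0} = 1
G(6) = mex{1,1} = 0
G(7) = mex{0,0} = 1
G(8) = mex{1,1} = 0
G(9) = mex{0,0} = 1
G(10) = mex{1,1} = 0
G(11) = mex{0,0} = 1
G(12) = mex{1,1} = 0
G(13) = mex{0,0} = 1
G(14) = mex{1,1} = 0
G(15) = mex{0,0} = 1
G(16) = mex{1,1} = 0
G(17) = mex{0,0} = 1
G(18) = mex{1,1} = 0
G(19) = mex{0,0} = 1
G(20) = mex{1,1} = 0
G(21) = mex{0,0} = 1
G(22) = mex{1,1} = 0
G(23) = mex{0,0} = 1
G(24) = mex{1,1} = 0
G(25) = mex{0,0} = 1
G(26) = mex{1,1} = 0
G_B(26) = 0.
Combined Grundy value = 3 ⊕ 0 = 3.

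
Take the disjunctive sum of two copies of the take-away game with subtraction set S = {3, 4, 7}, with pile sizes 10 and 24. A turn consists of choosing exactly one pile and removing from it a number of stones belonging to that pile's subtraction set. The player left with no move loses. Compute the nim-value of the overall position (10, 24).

1

All piles use S = {3, 4, 7}:
n :  0  1  2  3  4  5  6  7  8  9 10 11 12 13 14 15 16 17 18 19 20 21 22 23 24
G :  0  0  0  1  1  1  2  2  2  3  0  0  0  1  1  1  2  2  2  3  0  0  0  1  1
Pile A: G(10) = 0.
Pile B: G(24) = 1.
Combined Grundy value = 0 ⊕ 1 = 1.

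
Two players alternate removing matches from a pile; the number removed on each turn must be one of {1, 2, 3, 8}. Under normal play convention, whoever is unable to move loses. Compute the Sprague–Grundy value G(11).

G(0) = 0
G(1) = mex{0} = 1
G(2) = mex{1,0} = 2
G(3) = mex{2,1,0} = 3
G(4) = mex{3,2,1} = 0
G(5) = mex{0,3,2} = 1
G(6) = mex{1,0,3} = 2
G(7) = mex{2,1,0} = 3
G(8) = mex{3,2,1,0} = 4
G(9) = mex{4,3,2,1} = 0
G(10) = mex{0,4,3,2} = 1
G(11) = mex{1,0,4,3} = 2

2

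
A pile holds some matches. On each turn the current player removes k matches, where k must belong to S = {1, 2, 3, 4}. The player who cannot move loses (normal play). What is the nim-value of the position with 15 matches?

0

G(0) = 0
G(1) = mex{0} = 1
G(2) = mex{1,0} = 2
G(3) = mex{2,1,0} = 3
G(4) = mex{3,2,1,0} = 4
G(5) = mex{4,3,2,1} = 0
G(6) = mex{0,4,3,2} = 1
G(7) = mex{1,0,4,3} = 2
G(8) = mex{2,1,0,4} = 3
G(9) = mex{3,2,1,0} = 4
G(10) = mex{4,3,2,1} = 0
G(11) = mex{0,4,3,2} = 1
G(12) = mex{1,0,4,3} = 2
G(13) = mex{2,1,0,4} = 3
G(14) = mex{3,2,1,0} = 4
G(15) = mex{4,3,2,1} = 0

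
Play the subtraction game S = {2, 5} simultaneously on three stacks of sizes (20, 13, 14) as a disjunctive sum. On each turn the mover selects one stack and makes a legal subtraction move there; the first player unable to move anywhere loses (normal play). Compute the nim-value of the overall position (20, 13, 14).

All stacks use S = {2, 5}:
n :  0  1  2  3  4  5  6  7  8  9 10 11 12 13 14 15 16 17 18 19 20
G :  0  0  1  1  0  2  1  0  0  1  1  0  2  1  0  0  1  1  0  2  1
Stack A: G(20) = 1.
Stack B: G(13) = 1.
Stack C: G(14) = 0.
Combined Grundy value = 1 ⊕ 1 ⊕ 0 = 0.

0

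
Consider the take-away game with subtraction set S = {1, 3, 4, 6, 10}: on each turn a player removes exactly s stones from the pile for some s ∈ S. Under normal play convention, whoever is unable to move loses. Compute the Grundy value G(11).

n :  0  1  2  3  4  5  6  7  8  9 10 11
G :  0  1  0  1  2  3  2  0  1  0  1  2

2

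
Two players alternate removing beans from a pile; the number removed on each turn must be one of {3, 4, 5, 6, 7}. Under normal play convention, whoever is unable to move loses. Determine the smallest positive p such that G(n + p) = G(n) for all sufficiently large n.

10

n :  0  1  2  3  4  5  6  7  8  9 10 11 12 13 14 15 16 17 18 19 20 21
G :  0  0  0  1  1  1  2  2  2  3  0  0  0  1  1  1  2  2  2  3  0  0
G(n+10) = G(n) holds for n = 0,…,6 (a full window of length max(S) = 7), so the sequence is purely periodic with period 10.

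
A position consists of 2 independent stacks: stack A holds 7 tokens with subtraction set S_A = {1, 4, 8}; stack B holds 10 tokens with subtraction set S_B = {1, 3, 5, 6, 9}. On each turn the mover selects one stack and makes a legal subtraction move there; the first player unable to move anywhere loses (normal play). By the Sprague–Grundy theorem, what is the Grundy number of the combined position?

Stack A, S = {1, 4, 8}:
G(0) = 0
G(1) = mex{0} = 1
G(2) = mex{1} = 0
G(3) = mex{0} = 1
G(4) = mex{1,0} = 2
G(5) = mex{2,1} = 0
G(6) = mex{0,0} = 1
G(7) = mex{1,1} = 0
G_A(7) = 0.
Stack B, S = {1, 3, 5, 6, 9}:
G(0) = 0
G(1) = mex{0} = 1
G(2) = mex{1} = 0
G(3) = mex{0,0} = 1
G(4) = mex{1,1} = 0
G(5) = mex{0,0,0} = 1
G(6) = mex{1,1,1,0} = 2
G(7) = mex{2,0,0,1} = 3
G(8) = mex{3,1,1,0} = 2
G(9) = mex{2,2,0,1,0} = 3
G(10) = mex{3,3,1,0,1} = 2
G_B(10) = 2.
Combined Grundy value = 0 ⊕ 2 = 2.

2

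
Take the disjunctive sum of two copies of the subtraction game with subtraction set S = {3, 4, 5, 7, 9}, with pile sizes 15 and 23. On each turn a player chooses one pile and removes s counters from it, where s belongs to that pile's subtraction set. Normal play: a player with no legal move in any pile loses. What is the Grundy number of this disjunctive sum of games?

All piles use S = {3, 4, 5, 7, 9}:
G(0) = 0
G(1) = mex{} = 0
G(2) = mex{} = 0
G(3) = mex{0} = 1
G(4) = mex{0,0} = 1
G(5) = mex{0,0,0} = 1
G(6) = mex{1,0,0} = 2
G(7) = mex{1,1,0,0} = 2
G(8) = mex{1,1,1,0} = 2
G(9) = mex{2,1,1,0,0} = 3
G(10) = mex{2,2,1,1,0} = 3
G(11) = mex{2,2,2,1,0} = 3
G(12) = mex{3,2,2,1,1} = 0
G(13) = mex{3,3,2,2,1} = 0
G(14) = mex{3,3,3,2,1} = 0
G(15) = mex{0,3,3,2,2} = 1
G(16) = mex{0,0,3,3,2} = 1
G(17) = mex{0,0,0,3,2} = 1
G(18) = mex{1,0,0,3,3} = 2
G(19) = mex{1,1,0,0,3} = 2
G(20) = mex{1,1,1,0,3} = 2
G(21) = mex{2,1,1,0,0} = 3
G(22) = mex{2,2,1,1,0} = 3
G(23) = mex{2,2,2,1,0} = 3
Pile A: G(15) = 1.
Pile B: G(23) = 3.
Combined Grundy value = 1 ⊕ 3 = 2.

2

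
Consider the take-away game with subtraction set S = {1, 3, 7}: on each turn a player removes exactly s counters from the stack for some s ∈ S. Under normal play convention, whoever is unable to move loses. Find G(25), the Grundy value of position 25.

1

G(0) = 0
G(1) = mex{0} = 1
G(2) = mex{1} = 0
G(3) = mex{0,0} = 1
G(4) = mex{1,1} = 0
G(5) = mex{0,0} = 1
G(6) = mex{1,1} = 0
G(7) = mex{0,0,0} = 1
G(8) = mex{1,1,1} = 0
G(9) = mex{0,0,0} = 1
G(10) = mex{1,1,1} = 0
G(11) = mex{0,0,0} = 1
G(12) = mex{1,1,1} = 0
G(13) = mex{0,0,0} = 1
G(14) = mex{1,1,1} = 0
G(15) = mex{0,0,0} = 1
G(16) = mex{1,1,1} = 0
G(17) = mex{0,0,0} = 1
G(18) = mex{1,1,1} = 0
G(19) = mex{0,0,0} = 1
G(20) = mex{1,1,1} = 0
G(21) = mex{0,0,0} = 1
G(22) = mex{1,1,1} = 0
G(23) = mex{0,0,0} = 1
G(24) = mex{1,1,1} = 0
G(25) = mex{0,0,0} = 1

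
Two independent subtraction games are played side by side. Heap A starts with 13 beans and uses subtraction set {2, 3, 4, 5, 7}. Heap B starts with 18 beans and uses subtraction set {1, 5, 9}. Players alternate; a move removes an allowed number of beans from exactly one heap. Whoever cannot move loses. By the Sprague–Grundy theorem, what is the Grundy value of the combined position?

Heap A, S = {2, 3, 4, 5, 7}:
n :  0  1  2  3  4  5  6  7  8  9 10 11 12 13
G :  0  0  1  1  2  2  3  3  4  0  0  1  1  2
G_A(13) = 2.
Heap B, S = {1, 5, 9}:
G(0) = 0
G(1) = mex{0} = 1
G(2) = mex{1} = 0
G(3) = mex{0} = 1
G(4) = mex{1} = 0
G(5) = mex{0,0} = 1
G(6) = mex{1,1} = 0
G(7) = mex{0,0} = 1
G(8) = mex{1,1} = 0
G(9) = mex{0,0,0} = 1
G(10) = mex{1,1,1} = 0
G(11) = mex{0,0,0} = 1
G(12) = mex{1,1,1} = 0
G(13) = mex{0,0,0} = 1
G(14) = mex{1,1,1} = 0
G(15) = mex{0,0,0} = 1
G(16) = mex{1,1,1} = 0
G(17) = mex{0,0,0} = 1
G(18) = mex{1,1,1} = 0
G_B(18) = 0.
Combined Grundy value = 2 ⊕ 0 = 2.

2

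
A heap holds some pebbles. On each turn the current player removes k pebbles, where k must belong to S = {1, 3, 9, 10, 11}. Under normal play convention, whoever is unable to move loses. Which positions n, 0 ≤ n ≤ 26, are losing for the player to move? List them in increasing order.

G(0) = 0
G(1) = mex{0} = 1
G(2) = mex{1} = 0
G(3) = mex{0,0} = 1
G(4) = mex{1,1} = 0
G(5) = mex{0,0} = 1
G(6) = mex{1,1} = 0
G(7) = mex{0,0} = 1
G(8) = mex{1,1} = 0
G(9) = mex{0,0,0} = 1
G(10) = mex{1,1,1,0} = 2
G(11) = mex{2,0,0,1,0} = 3
G(12) = mex{3,1,1,0,1} = 2
G(13) = mex{2,2,0,1,0} = 3
G(14) = mex{3,3,1,0,1} = 2
G(15) = mex{2,2,0,1,0} = 3
G(16) = mex{3,3,1,0,1} = 2
G(17) = mex{2,2,0,1,0} = 3
G(18) = mex{3,3,1,0,1} = 2
G(19) = mex{2,2,2,1,0} = 3
G(20) = mex{3,3,3,2,1} = 0
G(21) = mex{0,2,2,3,2} = 1
G(22) = mex{1,3,3,2,3} = 0
G(23) = mex{0,0,2,3,2} = 1
G(24) = mex{1,1,3,2,3} = 0
G(25) = mex{0,0,2,3,2} = 1
G(26) = mex{1,1,3,2,3} = 0
P-positions are exactly the n with G(n) = 0.

0, 2, 4, 6, 8, 20, 22, 24, 26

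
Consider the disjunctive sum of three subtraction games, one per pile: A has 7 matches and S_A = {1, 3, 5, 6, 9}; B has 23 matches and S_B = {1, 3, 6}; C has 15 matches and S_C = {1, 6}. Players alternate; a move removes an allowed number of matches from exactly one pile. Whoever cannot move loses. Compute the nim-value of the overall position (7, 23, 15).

Pile A, S = {1, 3, 5, 6, 9}:
G(0) = 0
G(1) = mex{0} = 1
G(2) = mex{1} = 0
G(3) = mex{0,0} = 1
G(4) = mex{1,1} = 0
G(5) = mex{0,0,0} = 1
G(6) = mex{1,1,1,0} = 2
G(7) = mex{2,0,0,1} = 3
G_A(7) = 3.
Pile B, S = {1, 3, 6}:
G(0) = 0
G(1) = mex{0} = 1
G(2) = mex{1} = 0
G(3) = mex{0,0} = 1
G(4) = mex{1,1} = 0
G(5) = mex{0,0} = 1
G(6) = mex{1,1,0} = 2
G(7) = mex{2,0,1} = 3
G(8) = mex{3,1,0} = 2
G(9) = mex{2,2,1} = 0
G(10) = mex{0,3,0} = 1
G(11) = mex{1,2,1} = 0
G(12) = mex{0,0,2} = 1
G(13) = mex{1,1,3} = 0
G(14) = mex{0,0,2} = 1
G(15) = mex{1,1,0} = 2
G(16) = mex{2,0,1} = 3
G(17) = mex{3,1,0} = 2
G(18) = mex{2,2,1} = 0
G(19) = mex{0,3,0} = 1
G(20) = mex{1,2,1} = 0
G(21) = mex{0,0,2} = 1
G(22) = mex{1,1,3} = 0
G(23) = mex{0,0,2} = 1
G_B(23) = 1.
Pile C, S = {1, 6}:
n :  0  1  2  3  4  5  6  7  8  9 10 11 12 13 14 15
G :  0  1  0  1  0  1  2  0  1  0  1  0  1  2  0  1
G_C(15) = 1.
Combined Grundy value = 3 ⊕ 1 ⊕ 1 = 3.

3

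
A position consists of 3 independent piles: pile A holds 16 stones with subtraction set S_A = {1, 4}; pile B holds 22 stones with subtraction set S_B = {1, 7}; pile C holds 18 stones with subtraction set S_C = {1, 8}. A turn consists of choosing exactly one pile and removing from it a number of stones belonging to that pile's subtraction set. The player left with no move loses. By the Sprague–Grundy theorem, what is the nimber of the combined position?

Pile A, S = {1, 4}:
n :  0  1  2  3  4  5  6  7  8  9 10 11 12 13 14 15 16
G :  0  1  0  1  2  0  1  0  1  2  0  1  0  1  2  0  1
G_A(16) = 1.
Pile B, S = {1, 7}:
n :  0  1  2  3  4  5  6  7  8  9 10 11 12 13 14 15 16 17 18 19 20 21 22
G :  0  1  0  1  0  1  0  1  0  1  0  1  0  1  0  1  0  1  0  1  0  1  0
G_B(22) = 0.
Pile C, S = {1, 8}:
n :  0  1  2  3  4  5  6  7  8  9 10 11 12 13 14 15 16 17 18
G :  0  1  0  1  0  1  0  1  2  0  1  0  1  0  1  0  1  2  0
G_C(18) = 0.
Combined Grundy value = 1 ⊕ 0 ⊕ 0 = 1.

1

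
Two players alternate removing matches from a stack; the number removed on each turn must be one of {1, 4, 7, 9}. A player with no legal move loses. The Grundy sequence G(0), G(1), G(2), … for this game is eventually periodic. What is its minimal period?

8

G(0) = 0
G(1) = mex{0} = 1
G(2) = mex{1} = 0
G(3) = mex{0} = 1
G(4) = mex{1,0} = 2
G(5) = mex{2,1} = 0
G(6) = mex{0,0} = 1
G(7) = mex{1,1,0} = 2
G(8) = mex{2,2,1} = 0
G(9) = mex{0,0,0,0} = 1
G(10) = mex{1,1,1,1} = 0
G(11) = mex{0,2,2,0} = 1
G(12) = mex{1,0,0,1} = 2
G(13) = mex{2,1,1,2} = 0
G(14) = mex{0,0,2,0} = 1
G(15) = mex{1,1,0,1} = 2
G(16) = mex{2,2,1,2} = 0
G(17) = mex{0,0,0,0} = 1
G(18) = mex{1,1,1,1} = 0
G(n+8) = G(n) holds for n = 0,…,8 (a full window of length max(S) = 9), so the sequence is purely periodic with period 8.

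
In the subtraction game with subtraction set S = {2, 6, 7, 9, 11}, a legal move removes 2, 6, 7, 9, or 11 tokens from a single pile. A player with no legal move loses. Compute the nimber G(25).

n :  0  1  2  3  4  5  6  7  8  9 10 11 12 13 14 15 16 17 18 19 20 21 22 23 24 25
G :  0  0  1  1  0  0  1  1  2  2  3  3  2  2  3  3  4  0  0  1  1  0  0  1  1  2

2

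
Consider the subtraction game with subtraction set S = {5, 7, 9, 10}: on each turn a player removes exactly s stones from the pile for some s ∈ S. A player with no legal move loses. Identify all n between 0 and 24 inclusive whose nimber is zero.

G(0) = 0
G(1) = mex{} = 0
G(2) = mex{} = 0
G(3) = mex{} = 0
G(4) = mex{} = 0
G(5) = mex{0} = 1
G(6) = mex{0} = 1
G(7) = mex{0,0} = 1
G(8) = mex{0,0} = 1
G(9) = mex{0,0,0} = 1
G(10) = mex{1,0,0,0} = 2
G(11) = mex{1,0,0,0} = 2
G(12) = mex{1,1,0,0} = 2
G(13) = mex{1,1,0,0} = 2
G(14) = mex{1,1,1,0} = 2
G(15) = mex{2,1,1,1} = 0
G(16) = mex{2,1,1,1} = 0
G(17) = mex{2,2,1,1} = 0
G(18) = mex{2,2,1,1} = 0
G(19) = mex{2,2,2,1} = 0
G(20) = mex{0,2,2,2} = 1
G(21) = mex{0,2,2,2} = 1
G(22) = mex{0,0,2,2} = 1
G(23) = mex{0,0,2,2} = 1
G(24) = mex{0,0,0,2} = 1
P-positions are exactly the n with G(n) = 0.

0, 1, 2, 3, 4, 15, 16, 17, 18, 19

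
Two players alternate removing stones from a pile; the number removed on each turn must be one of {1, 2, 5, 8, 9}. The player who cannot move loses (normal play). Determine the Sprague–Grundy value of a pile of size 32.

2

G(0) = 0
G(1) = mex{0} = 1
G(2) = mex{1,0} = 2
G(3) = mex{2,1} = 0
G(4) = mex{0,2} = 1
G(5) = mex{1,0,0} = 2
G(6) = mex{2,1,1} = 0
G(7) = mex{0,2,2} = 1
G(8) = mex{1,0,0,0} = 2
G(9) = mex{2,1,1,1,0} = 3
G(10) = mex{3,2,2,2,1} = 0
G(11) = mex{0,3,0,0,2} = 1
G(12) = mex{1,0,1,1,0} = 2
G(13) = mex{2,1,2,2,1} = 0
G(14) = mex{0,2,3,0,2} = 1
G(15) = mex{1,0,0,1,0} = 2
G(16) = mex{2,1,1,2,1} = 0
G(17) = mex{0,2,2,3,2} = 1
G(18) = mex{1,0,0,0,3} = 2
G(19) = mex{2,1,1,1,0} = 3
G(20) = mex{3,2,2,2,1} = 0
G(21) = mex{0,3,0,0,2} = 1
G(22) = mex{1,0,1,1,0} = 2
G(23) = mex{2,1,2,2,1} = 0
G(24) = mex{0,2,3,0,2} = 1
G(25) = mex{1,0,0,1,0} = 2
G(26) = mex{2,1,1,2,1} = 0
G(27) = mex{0,2,2,3,2} = 1
G(28) = mex{1,0,0,0,3} = 2
G(29) = mex{2,1,1,1,0} = 3
G(30) = mex{3,2,2,2,1} = 0
G(31) = mex{0,3,0,0,2} = 1
G(32) = mex{1,0,1,1,0} = 2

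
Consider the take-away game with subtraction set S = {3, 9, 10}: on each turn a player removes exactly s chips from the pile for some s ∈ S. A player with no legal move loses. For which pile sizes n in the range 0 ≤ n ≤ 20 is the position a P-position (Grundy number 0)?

0, 1, 2, 6, 7, 8, 13, 14, 19, 20

n :  0  1  2  3  4  5  6  7  8  9 10 11 12 13 14 15 16 17 18 19 20
G :  0  0  0  1  1  1  0  0  0  1  1  1  2  0  0  3  1  1  2  0  0
P-positions are exactly the n with G(n) = 0.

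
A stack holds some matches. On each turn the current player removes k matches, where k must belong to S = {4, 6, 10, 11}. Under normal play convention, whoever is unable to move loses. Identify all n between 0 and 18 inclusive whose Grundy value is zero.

0, 1, 2, 3, 15, 16, 17, 18

G(0) = 0
G(1) = mex{} = 0
G(2) = mex{} = 0
G(3) = mex{} = 0
G(4) = mex{0} = 1
G(5) = mex{0} = 1
G(6) = mex{0,0} = 1
G(7) = mex{0,0} = 1
G(8) = mex{1,0} = 2
G(9) = mex{1,0} = 2
G(10) = mex{1,1,0} = 2
G(11) = mex{1,1,0,0} = 2
G(12) = mex{2,1,0,0} = 3
G(13) = mex{2,1,0,0} = 3
G(14) = mex{2,2,1,0} = 3
G(15) = mex{2,2,1,1} = 0
G(16) = mex{3,2,1,1} = 0
G(17) = mex{3,2,1,1} = 0
G(18) = mex{3,3,2,1} = 0
P-positions are exactly the n with G(n) = 0.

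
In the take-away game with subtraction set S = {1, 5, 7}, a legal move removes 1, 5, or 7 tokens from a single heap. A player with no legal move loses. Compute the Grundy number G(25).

G(0) = 0
G(1) = mex{0} = 1
G(2) = mex{1} = 0
G(3) = mex{0} = 1
G(4) = mex{1} = 0
G(5) = mex{0,0} = 1
G(6) = mex{1,1} = 0
G(7) = mex{0,0,0} = 1
G(8) = mex{1,1,1} = 0
G(9) = mex{0,0,0} = 1
G(10) = mex{1,1,1} = 0
G(11) = mex{0,0,0} = 1
G(12) = mex{1,1,1} = 0
G(13) = mex{0,0,0} = 1
G(14) = mex{1,1,1} = 0
G(15) = mex{0,0,0} = 1
G(16) = mex{1,1,1} = 0
G(17) = mex{0,0,0} = 1
G(18) = mex{1,1,1} = 0
G(19) = mex{0,0,0} = 1
G(20) = mex{1,1,1} = 0
G(21) = mex{0,0,0} = 1
G(22) = mex{1,1,1} = 0
G(23) = mex{0,0,0} = 1
G(24) = mex{1,1,1} = 0
G(25) = mex{0,0,0} = 1

1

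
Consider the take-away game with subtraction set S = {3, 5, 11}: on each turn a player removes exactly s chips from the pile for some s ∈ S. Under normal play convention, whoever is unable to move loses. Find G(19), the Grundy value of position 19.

G(0) = 0
G(1) = mex{} = 0
G(2) = mex{} = 0
G(3) = mex{0} = 1
G(4) = mex{0} = 1
G(5) = mex{0,0} = 1
G(6) = mex{1,0} = 2
G(7) = mex{1,0} = 2
G(8) = mex{1,1} = 0
G(9) = mex{2,1} = 0
G(10) = mex{2,1} = 0
G(11) = mex{0,2,0} = 1
G(12) = mex{0,2,0} = 1
G(13) = mex{0,0,0} = 1
G(14) = mex{1,0,1} = 2
G(15) = mex{1,0,1} = 2
G(16) = mex{1,1,1} = 0
G(17) = mex{2,1,2} = 0
G(18) = mex{2,1,2} = 0
G(19) = mex{0,2,0} = 1

1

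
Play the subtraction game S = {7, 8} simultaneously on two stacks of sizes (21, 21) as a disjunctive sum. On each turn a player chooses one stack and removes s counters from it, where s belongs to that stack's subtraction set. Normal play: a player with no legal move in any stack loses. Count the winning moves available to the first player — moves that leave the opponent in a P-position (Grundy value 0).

0

All stacks use S = {7, 8}:
n :  0  1  2  3  4  5  6  7  8  9 10 11 12 13 14 15 16 17 18 19 20 21
G :  0  0  0  0  0  0  0  1  1  1  1  1  1  1  2  0  0  0  0  0  0  0
Stack A: G(21) = 0.
Stack B: G(21) = 0.
Combined Grundy value = 0 ⊕ 0 = 0.
A winning move leaves total XOR = 0, i.e. changes one component's Grundy value g to g ⊕ X where X is the current total.
Stack A: target g' = 0⊕0 = 0, but every legal move changes the Grundy value (mex property), so 0 moves.
Stack B: target g' = 0⊕0 = 0, but every legal move changes the Grundy value (mex property), so 0 moves.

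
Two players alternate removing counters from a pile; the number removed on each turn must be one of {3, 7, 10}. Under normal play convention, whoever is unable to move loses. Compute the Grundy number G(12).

G(0) = 0
G(1) = mex{} = 0
G(2) = mex{} = 0
G(3) = mex{0} = 1
G(4) = mex{0} = 1
G(5) = mex{0} = 1
G(6) = mex{1} = 0
G(7) = mex{1,0} = 2
G(8) = mex{1,0} = 2
G(9) = mex{0,0} = 1
G(10) = mex{2,1,0} = 3
G(11) = mex{2,1,0} = 3
G(12) = mex{1,1,0} = 2

2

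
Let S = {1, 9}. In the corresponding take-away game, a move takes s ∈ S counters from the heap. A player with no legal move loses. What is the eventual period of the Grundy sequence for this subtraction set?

2

G(0) = 0
G(1) = mex{0} = 1
G(2) = mex{1} = 0
G(3) = mex{0} = 1
G(4) = mex{1} = 0
G(5) = mex{0} = 1
G(6) = mex{1} = 0
G(7) = mex{0} = 1
G(8) = mex{1} = 0
G(9) = mex{0,0} = 1
G(10) = mex{1,1} = 0
G(11) = mex{0,0} = 1
G(12) = mex{1,1} = 0
G(13) = mex{0,0} = 1
G(14) = mex{1,1} = 0
G(n+2) = G(n) holds for n = 0,…,8 (a full window of length max(S) = 9), so the sequence is purely periodic with period 2.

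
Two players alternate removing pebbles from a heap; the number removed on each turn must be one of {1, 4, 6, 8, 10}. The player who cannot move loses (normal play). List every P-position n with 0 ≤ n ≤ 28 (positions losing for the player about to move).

0, 2, 5, 7, 14, 16, 19, 21, 28

G(0) = 0
G(1) = mex{0} = 1
G(2) = mex{1} = 0
G(3) = mex{0} = 1
G(4) = mex{1,0} = 2
G(5) = mex{2,1} = 0
G(6) = mex{0,0,0} = 1
G(7) = mex{1,1,1} = 0
G(8) = mex{0,2,0,0} = 1
G(9) = mex{1,0,1,1} = 2
G(10) = mex{2,1,2,0,0} = 3
G(11) = mex{3,0,0,1,1} = 2
G(12) = mex{2,1,1,2,0} = 3
G(13) = mex{3,2,0,0,1} = 4
G(14) = mex{4,3,1,1,2} = 0
G(15) = mex{0,2,2,0,0} = 1
G(16) = mex{1,3,3,1,1} = 0
G(17) = mex{0,4,2,2,0} = 1
G(18) = mex{1,0,3,3,1} = 2
G(19) = mex{2,1,4,2,2} = 0
G(20) = mex{0,0,0,3,3} = 1
G(21) = mex{1,1,1,4,2} = 0
G(22) = mex{0,2,0,0,3} = 1
G(23) = mex{1,0,1,1,4} = 2
G(24) = mex{2,1,2,0,0} = 3
G(25) = mex{3,0,0,1,1} = 2
G(26) = mex{2,1,1,2,0} = 3
G(27) = mex{3,2,0,0,1} = 4
G(28) = mex{4,3,1,1,2} = 0
P-positions are exactly the n with G(n) = 0.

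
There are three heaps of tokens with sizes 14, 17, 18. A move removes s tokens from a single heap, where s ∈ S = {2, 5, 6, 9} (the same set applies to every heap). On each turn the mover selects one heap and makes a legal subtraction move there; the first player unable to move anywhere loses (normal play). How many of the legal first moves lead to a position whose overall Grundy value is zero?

3

All heaps use S = {2, 5, 6, 9}:
G(0) = 0
G(1) = mex{} = 0
G(2) = mex{0} = 1
G(3) = mex{0} = 1
G(4) = mex{1} = 0
G(5) = mex{1,0} = 2
G(6) = mex{0,0,0} = 1
G(7) = mex{2,1,0} = 3
G(8) = mex{1,1,1} = 0
G(9) = mex{3,0,1,0} = 2
G(10) = mex{0,2,0,0} = 1
G(11) = mex{2,1,2,1} = 0
G(12) = mex{1,3,1,1} = 0
G(13) = mex{0,0,3,0} = 1
G(14) = mex{0,2,0,2} = 1
G(15) = mex{1,1,2,1} = 0
G(16) = mex{1,0,1,3} = 2
G(17) = mex{0,0,0,0} = 1
G(18) = mex{2,1,0,2} = 3
Heap A: G(14) = 1.
Heap B: G(17) = 1.
Heap C: G(18) = 3.
Combined Grundy value = 1 ⊕ 1 ⊕ 3 = 3.
A winning move leaves total XOR = 0, i.e. changes one component's Grundy value g to g ⊕ X where X is the current total.
Heap A: need g' = 1⊕3 = 2. Options: 14−2→G=0, 14−5→G=2, 14−6→G=0, 14−9→G=2. Hits: 2.
Heap B: need g' = 1⊕3 = 2. Options: 17−2→G=0, 17−5→G=0, 17−6→G=0, 17−9→G=0. Hits: 0.
Heap C: need g' = 3⊕3 = 0. Options: 18−2→G=2, 18−5→G=1, 18−6→G=0, 18−9→G=2. Hits: 1.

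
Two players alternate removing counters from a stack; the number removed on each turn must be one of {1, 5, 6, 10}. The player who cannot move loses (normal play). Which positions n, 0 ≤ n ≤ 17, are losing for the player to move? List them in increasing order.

n :  0  1  2  3  4  5  6  7  8  9 10 11 12 13 14 15 16 17
G :  0  1  0  1  0  1  2  3  2  3  2  0  1  0  1  0  1  2
P-positions are exactly the n with G(n) = 0.

0, 2, 4, 11, 13, 15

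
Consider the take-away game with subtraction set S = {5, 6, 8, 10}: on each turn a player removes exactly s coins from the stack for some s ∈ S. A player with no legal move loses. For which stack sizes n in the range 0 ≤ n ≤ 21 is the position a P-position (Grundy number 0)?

G(0) = 0
G(1) = mex{} = 0
G(2) = mex{} = 0
G(3) = mex{} = 0
G(4) = mex{} = 0
G(5) = mex{0} = 1
G(6) = mex{0,0} = 1
G(7) = mex{0,0} = 1
G(8) = mex{0,0,0} = 1
G(9) = mex{0,0,0} = 1
G(10) = mex{1,0,0,0} = 2
G(11) = mex{1,1,0,0} = 2
G(12) = mex{1,1,0,0} = 2
G(13) = mex{1,1,1,0} = 2
G(14) = mex{1,1,1,0} = 2
G(15) = mex{2,1,1,1} = 0
G(16) = mex{2,2,1,1} = 0
G(17) = mex{2,2,1,1} = 0
G(18) = mex{2,2,2,1} = 0
G(19) = mex{2,2,2,1} = 0
G(20) = mex{0,2,2,2} = 1
G(21) = mex{0,0,2,2} = 1
P-positions are exactly the n with G(n) = 0.

0, 1, 2, 3, 4, 15, 16, 17, 18, 19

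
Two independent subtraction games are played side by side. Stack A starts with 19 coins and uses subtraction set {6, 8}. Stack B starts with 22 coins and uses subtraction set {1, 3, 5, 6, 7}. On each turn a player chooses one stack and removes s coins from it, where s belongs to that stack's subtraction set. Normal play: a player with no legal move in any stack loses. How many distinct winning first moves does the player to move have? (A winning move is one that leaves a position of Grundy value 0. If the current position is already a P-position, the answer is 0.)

2

Stack A, S = {6, 8}:
G(0) = 0
G(1) = mex{} = 0
G(2) = mex{} = 0
G(3) = mex{} = 0
G(4) = mex{} = 0
G(5) = mex{} = 0
G(6) = mex{0} = 1
G(7) = mex{0} = 1
G(8) = mex{0,0} = 1
G(9) = mex{0,0} = 1
G(10) = mex{0,0} = 1
G(11) = mex{0,0} = 1
G(12) = mex{1,0} = 2
G(13) = mex{1,0} = 2
G(14) = mex{1,1} = 0
G(15) = mex{1,1} = 0
G(16) = mex{1,1} = 0
G(17) = mex{1,1} = 0
G(18) = mex{2,1} = 0
G(19) = mex{2,1} = 0
G_A(19) = 0.
Stack B, S = {1, 3, 5, 6, 7}:
G(0) = 0
G(1) = mex{0} = 1
G(2) = mex{1} = 0
G(3) = mex{0,0} = 1
G(4) = mex{1,1} = 0
G(5) = mex{0,0,0} = 1
G(6) = mex{1,1,1,0} = 2
G(7) = mex{2,0,0,1,0} = 3
G(8) = mex{3,1,1,0,1} = 2
G(9) = mex{2,2,0,1,0} = 3
G(10) = mex{3,3,1,0,1} = 2
G(11) = mex{2,2,2,1,0} = 3
G(12) = mex{3,3,3,2,1} = 0
G(13) = mex{0,2,2,3,2} = 1
G(14) = mex{1,3,3,2,3} = 0
G(15) = mex{0,0,2,3,2} = 1
G(16) = mex{1,1,3,2,3} = 0
G(17) = mex{0,0,0,3,2} = 1
G(18) = mex{1,1,1,0,3} = 2
G(19) = mex{2,0,0,1,0} = 3
G(20) = mex{3,1,1,0,1} = 2
G(21) = mex{2,2,0,1,0} = 3
G(22) = mex{3,3,1,0,1} = 2
G_B(22) = 2.
Combined Grundy value = 0 ⊕ 2 = 2.
A winning move leaves total XOR = 0, i.e. changes one component's Grundy value g to g ⊕ X where X is the current total.
Stack A: need g' = 0⊕2 = 2. Options: 19−6→G=2, 19−8→G=1. Hits: 1.
Stack B: need g' = 2⊕2 = 0. Options: 22−1→G=3, 22−3→G=3, 22−5→G=1, 22−6→G=0, 22−7→G=1. Hits: 1.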